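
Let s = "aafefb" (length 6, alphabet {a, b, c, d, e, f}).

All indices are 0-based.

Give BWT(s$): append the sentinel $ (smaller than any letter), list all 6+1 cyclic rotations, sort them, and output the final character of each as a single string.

rank  rotation last
    0  $aafefb  b
    1  aafefb$  $
    2  afefb$a  a
    3  b$aafef  f
    4  efb$aaf  f
    5  fb$aafe  e
    6  fefb$aa  a

b$affea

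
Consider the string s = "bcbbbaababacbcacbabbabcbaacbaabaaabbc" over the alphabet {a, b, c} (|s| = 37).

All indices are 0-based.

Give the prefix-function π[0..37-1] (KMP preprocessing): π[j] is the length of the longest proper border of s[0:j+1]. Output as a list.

π[0] = 0
j=1 s[j]='c': π[1]=0 (border '')
j=2 s[j]='b': π[2]=1 (border 'b')
j=3 s[j]='b': k: 1→0; π[3]=1 (border 'b')
j=4 s[j]='b': k: 1→0; π[4]=1 (border 'b')
j=5 s[j]='a': k: 1→0; π[5]=0 (border '')
j=6 s[j]='a': π[6]=0 (border '')
j=7 s[j]='b': π[7]=1 (border 'b')
j=8 s[j]='a': k: 1→0; π[8]=0 (border '')
j=9 s[j]='b': π[9]=1 (border 'b')
j=10 s[j]='a': k: 1→0; π[10]=0 (border '')
j=11 s[j]='c': π[11]=0 (border '')
j=12 s[j]='b': π[12]=1 (border 'b')
j=13 s[j]='c': π[13]=2 (border 'bc')
j=14 s[j]='a': k: 2→0; π[14]=0 (border '')
j=15 s[j]='c': π[15]=0 (border '')
j=16 s[j]='b': π[16]=1 (border 'b')
j=17 s[j]='a': k: 1→0; π[17]=0 (border '')
j=18 s[j]='b': π[18]=1 (border 'b')
j=19 s[j]='b': k: 1→0; π[19]=1 (border 'b')
j=20 s[j]='a': k: 1→0; π[20]=0 (border '')
j=21 s[j]='b': π[21]=1 (border 'b')
j=22 s[j]='c': π[22]=2 (border 'bc')
j=23 s[j]='b': π[23]=3 (border 'bcb')
j=24 s[j]='a': k: 3→1→0; π[24]=0 (border '')
j=25 s[j]='a': π[25]=0 (border '')
j=26 s[j]='c': π[26]=0 (border '')
j=27 s[j]='b': π[27]=1 (border 'b')
j=28 s[j]='a': k: 1→0; π[28]=0 (border '')
j=29 s[j]='a': π[29]=0 (border '')
j=30 s[j]='b': π[30]=1 (border 'b')
j=31 s[j]='a': k: 1→0; π[31]=0 (border '')
j=32 s[j]='a': π[32]=0 (border '')
j=33 s[j]='a': π[33]=0 (border '')
j=34 s[j]='b': π[34]=1 (border 'b')
j=35 s[j]='b': k: 1→0; π[35]=1 (border 'b')
j=36 s[j]='c': π[36]=2 (border 'bc')

[0, 0, 1, 1, 1, 0, 0, 1, 0, 1, 0, 0, 1, 2, 0, 0, 1, 0, 1, 1, 0, 1, 2, 3, 0, 0, 0, 1, 0, 0, 1, 0, 0, 0, 1, 1, 2]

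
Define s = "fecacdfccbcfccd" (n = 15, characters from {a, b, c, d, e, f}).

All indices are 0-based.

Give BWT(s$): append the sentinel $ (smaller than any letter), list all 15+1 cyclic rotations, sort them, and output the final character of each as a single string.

rank  rotation          last
    0  $fecacdfccbcfccd  d
    1  acdfccbcfccd$fec  c
    2  bcfccd$fecacdfcc  c
    3  cacdfccbcfccd$fe  e
    4  cbcfccd$fecacdfc  c
    5  ccbcfccd$fecacdf  f
    6  ccd$fecacdfccbcf  f
    7  cd$fecacdfccbcfc  c
    8  cdfccbcfccd$feca  a
    9  cfccd$fecacdfccb  b
   10  d$fecacdfccbcfcc  c
   11  dfccbcfccd$fecac  c
   12  ecacdfccbcfccd$f  f
   13  fccbcfccd$fecacd  d
   14  fccd$fecacdfccbc  c
   15  fecacdfccbcfccd$  $

dccecffcabccfdc$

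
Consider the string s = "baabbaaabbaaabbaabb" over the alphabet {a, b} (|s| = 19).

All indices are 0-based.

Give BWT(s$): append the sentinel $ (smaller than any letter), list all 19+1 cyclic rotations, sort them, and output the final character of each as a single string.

bbbbbaaaaaabbbb$aaaa

rank  rotation              last
    0  $baabbaaabbaaabbaabb  b
    1  aaabbaaabbaabb$baabb  b
    2  aaabbaabb$baabbaaabb  b
    3  aabb$baabbaaabbaaabb  b
    4  aabbaaabbaaabbaabb$b  b
    5  aabbaaabbaabb$baabba  a
    6  aabbaabb$baabbaaabba  a
    7  abb$baabbaaabbaaabba  a
    8  abbaaabbaaabbaabb$ba  a
    9  abbaaabbaabb$baabbaa  a
   10  abbaabb$baabbaaabbaa  a
   11  b$baabbaaabbaaabbaab  b
   12  baaabbaaabbaabb$baab  b
   13  baaabbaabb$baabbaaab  b
   14  baabb$baabbaaabbaaab  b
   15  baabbaaabbaaabbaabb$  $
   16  bb$baabbaaabbaaabbaa  a
   17  bbaaabbaaabbaabb$baa  a
   18  bbaaabbaabb$baabbaaa  a
   19  bbaabb$baabbaaabbaaa  a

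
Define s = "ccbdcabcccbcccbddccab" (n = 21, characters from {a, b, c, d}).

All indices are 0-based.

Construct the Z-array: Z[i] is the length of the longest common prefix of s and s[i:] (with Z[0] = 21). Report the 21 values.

Z[0]=21
i=1: i≥r, start 0; Z[1]=1 scan→box=[1,2)
i=2: i≥r, start 0; Z[2]=0
i=3: i≥r, start 0; Z[3]=0
i=4: i≥r, start 0; Z[4]=1 scan→box=[4,5)
i=5: i≥r, start 0; Z[5]=0
i=6: i≥r, start 0; Z[6]=0
i=7: i≥r, start 0; Z[7]=2 scan→box=[7,9)
i=8: min(r-i=1, Z[1]=1)=1; Z[8]=3 scan→box=[8,11)
i=9: min(r-i=2, Z[1]=1)=1; Z[9]=1
i=10: min(r-i=1, Z[2]=0)=0; Z[10]=0
i=11: i≥r, start 0; Z[11]=2 scan→box=[11,13)
i=12: min(r-i=1, Z[1]=1)=1; Z[12]=4 scan→box=[12,16)
i=13: min(r-i=3, Z[1]=1)=1; Z[13]=1
i=14: min(r-i=2, Z[2]=0)=0; Z[14]=0
i=15: min(r-i=1, Z[3]=0)=0; Z[15]=0
i=16: i≥r, start 0; Z[16]=0
i=17: i≥r, start 0; Z[17]=2 scan→box=[17,19)
i=18: min(r-i=1, Z[1]=1)=1; Z[18]=1
i=19: i≥r, start 0; Z[19]=0
i=20: i≥r, start 0; Z[20]=0

[21, 1, 0, 0, 1, 0, 0, 2, 3, 1, 0, 2, 4, 1, 0, 0, 0, 2, 1, 0, 0]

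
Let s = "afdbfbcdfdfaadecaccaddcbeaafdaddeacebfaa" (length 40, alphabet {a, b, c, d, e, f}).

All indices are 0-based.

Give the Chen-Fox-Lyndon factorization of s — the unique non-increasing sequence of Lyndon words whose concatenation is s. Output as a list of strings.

["afdbfbcdfdf", "aadecaccaddcbeaafdaddeacebf", "a", "a"]

emit factor 1: 'afdbfbcdfdf' (i=0, period=11)
emit factor 2: 'aadecaccaddcbeaafdaddeacebf' (i=11, period=27)
emit factor 3: 'a' (i=38, period=1)
emit factor 4: 'a' (i=39, period=1)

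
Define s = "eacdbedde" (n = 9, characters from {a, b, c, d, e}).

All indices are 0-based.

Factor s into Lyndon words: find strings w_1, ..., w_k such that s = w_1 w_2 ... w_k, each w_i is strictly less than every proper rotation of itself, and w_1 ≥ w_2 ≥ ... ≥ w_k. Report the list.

emit factor 1: 'e' (i=0, period=1)
emit factor 2: 'acdbedde' (i=1, period=8)

["e", "acdbedde"]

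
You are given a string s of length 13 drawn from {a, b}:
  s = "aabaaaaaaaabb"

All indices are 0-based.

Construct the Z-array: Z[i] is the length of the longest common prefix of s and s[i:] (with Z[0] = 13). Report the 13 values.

[13, 1, 0, 2, 2, 2, 2, 2, 2, 3, 1, 0, 0]

Z[0]=13
i=1: fresh scan; Z[1]=1 scan→box=[1,2)
i=2: fresh scan; Z[2]=0
i=3: fresh scan; Z[3]=2 scan→box=[3,5)
i=4: min(r-i=1, Z[1]=1)=1; Z[4]=2 scan→box=[4,6)
i=5: min(r-i=1, Z[1]=1)=1; Z[5]=2 scan→box=[5,7)
i=6: min(r-i=1, Z[1]=1)=1; Z[6]=2 scan→box=[6,8)
i=7: min(r-i=1, Z[1]=1)=1; Z[7]=2 scan→box=[7,9)
i=8: min(r-i=1, Z[1]=1)=1; Z[8]=2 scan→box=[8,10)
i=9: min(r-i=1, Z[1]=1)=1; Z[9]=3 scan→box=[9,12)
i=10: min(r-i=2, Z[1]=1)=1; Z[10]=1
i=11: min(r-i=1, Z[2]=0)=0; Z[11]=0
i=12: fresh scan; Z[12]=0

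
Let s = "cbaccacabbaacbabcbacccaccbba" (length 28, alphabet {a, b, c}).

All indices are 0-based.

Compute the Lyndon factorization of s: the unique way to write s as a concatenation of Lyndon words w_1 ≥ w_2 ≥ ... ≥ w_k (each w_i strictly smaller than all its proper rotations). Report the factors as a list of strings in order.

["c", "b", "acc", "ac", "abb", "aacbabcbacccaccbb", "a"]

emit factor 1: 'c' (i=0, period=1)
emit factor 2: 'b' (i=1, period=1)
emit factor 3: 'acc' (i=2, period=3)
emit factor 4: 'ac' (i=5, period=2)
emit factor 5: 'abb' (i=7, period=3)
emit factor 6: 'aacbabcbacccaccbb' (i=10, period=17)
emit factor 7: 'a' (i=27, period=1)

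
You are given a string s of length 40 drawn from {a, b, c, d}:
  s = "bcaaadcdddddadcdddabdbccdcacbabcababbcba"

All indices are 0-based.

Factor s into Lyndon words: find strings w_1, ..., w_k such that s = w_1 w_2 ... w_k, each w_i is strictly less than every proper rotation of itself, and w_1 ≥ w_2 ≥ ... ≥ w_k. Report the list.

emit factor 1: 'bc' (i=0, period=2)
emit factor 2: 'aaadcdddddadcdddabdbccdcacbabcababbcb' (i=2, period=37)
emit factor 3: 'a' (i=39, period=1)

["bc", "aaadcdddddadcdddabdbccdcacbabcababbcb", "a"]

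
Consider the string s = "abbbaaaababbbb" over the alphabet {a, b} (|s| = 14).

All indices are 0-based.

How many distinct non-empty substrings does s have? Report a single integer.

79

rank | idx | suffix
   0 |   4 | aaaababbbb
   1 |   5 | aaababbbb
   2 |   6 | aababbbb
   3 |   7 | ababbbb
   4 |   0 | abbbaaaababbbb
   5 |   9 | abbbb
   6 |  13 | b
   7 |   3 | baaaababbbb
   8 |   8 | babbbb
   9 |  12 | bb
  10 |   2 | bbaaaababbbb
  11 |  11 | bbb
  12 |   1 | bbbaaaababbbb
  13 |  10 | bbbb

SA = [4, 5, 6, 7, 0, 9, 13, 3, 8, 12, 2, 11, 1, 10]
[i] adj suffixes → lcp
  [1] 4/5 → 3 ('aaa')
  [2] 5/6 → 2 ('aa')
  [3] 6/7 → 1 ('a')
  [4] 7/0 → 2 ('ab')
  [5] 0/9 → 4 ('abbb')
  [6] 9/13 → 0 ('')
  [7] 13/3 → 1 ('b')
  [8] 3/8 → 2 ('ba')
  [9] 8/12 → 1 ('b')
  [10] 12/2 → 2 ('bb')
  [11] 2/11 → 2 ('bb')
  [12] 11/1 → 3 ('bbb')
  [13] 1/10 → 3 ('bbb')

n(n+1)/2 = 14·15/2 = 105
Σ LCP = 0 + 3 + 2 + 1 + 2 + 4 + 0 + 1 + 2 + 1 + 2 + 2 + 3 + 3 = 26
distinct = 105 − 26 = 79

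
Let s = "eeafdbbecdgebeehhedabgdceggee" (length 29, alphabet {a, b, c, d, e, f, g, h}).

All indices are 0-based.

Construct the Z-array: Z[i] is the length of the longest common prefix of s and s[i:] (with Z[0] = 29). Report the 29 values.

[29, 1, 0, 0, 0, 0, 0, 1, 0, 0, 0, 1, 0, 2, 1, 0, 0, 1, 0, 0, 0, 0, 0, 0, 1, 0, 0, 2, 1]

Z[0]=29
i=1: i≥r, start 0; Z[1]=1 scan→box=[1,2)
i=2: i≥r, start 0; Z[2]=0
i=3: i≥r, start 0; Z[3]=0
i=4: i≥r, start 0; Z[4]=0
i=5: i≥r, start 0; Z[5]=0
i=6: i≥r, start 0; Z[6]=0
i=7: i≥r, start 0; Z[7]=1 scan→box=[7,8)
i=8: i≥r, start 0; Z[8]=0
i=9: i≥r, start 0; Z[9]=0
i=10: i≥r, start 0; Z[10]=0
i=11: i≥r, start 0; Z[11]=1 scan→box=[11,12)
i=12: i≥r, start 0; Z[12]=0
i=13: i≥r, start 0; Z[13]=2 scan→box=[13,15)
i=14: min(r-i=1, Z[1]=1)=1; Z[14]=1
i=15: i≥r, start 0; Z[15]=0
i=16: i≥r, start 0; Z[16]=0
i=17: i≥r, start 0; Z[17]=1 scan→box=[17,18)
i=18: i≥r, start 0; Z[18]=0
i=19: i≥r, start 0; Z[19]=0
i=20: i≥r, start 0; Z[20]=0
i=21: i≥r, start 0; Z[21]=0
i=22: i≥r, start 0; Z[22]=0
i=23: i≥r, start 0; Z[23]=0
i=24: i≥r, start 0; Z[24]=1 scan→box=[24,25)
i=25: i≥r, start 0; Z[25]=0
i=26: i≥r, start 0; Z[26]=0
i=27: i≥r, start 0; Z[27]=2 scan→box=[27,29)
i=28: min(r-i=1, Z[1]=1)=1; Z[28]=1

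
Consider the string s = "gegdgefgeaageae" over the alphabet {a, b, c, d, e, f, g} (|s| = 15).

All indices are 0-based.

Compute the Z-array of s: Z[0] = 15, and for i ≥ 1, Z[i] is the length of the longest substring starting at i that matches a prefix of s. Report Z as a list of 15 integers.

Z[0]=15
i=1: i≥r, start 0; Z[1]=0
i=2: i≥r, start 0; Z[2]=1 scan→box=[2,3)
i=3: i≥r, start 0; Z[3]=0
i=4: i≥r, start 0; Z[4]=2 scan→box=[4,6)
i=5: min(r-i=1, Z[1]=0)=0; Z[5]=0
i=6: i≥r, start 0; Z[6]=0
i=7: i≥r, start 0; Z[7]=2 scan→box=[7,9)
i=8: min(r-i=1, Z[1]=0)=0; Z[8]=0
i=9: i≥r, start 0; Z[9]=0
i=10: i≥r, start 0; Z[10]=0
i=11: i≥r, start 0; Z[11]=2 scan→box=[11,13)
i=12: min(r-i=1, Z[1]=0)=0; Z[12]=0
i=13: i≥r, start 0; Z[13]=0
i=14: i≥r, start 0; Z[14]=0

[15, 0, 1, 0, 2, 0, 0, 2, 0, 0, 0, 2, 0, 0, 0]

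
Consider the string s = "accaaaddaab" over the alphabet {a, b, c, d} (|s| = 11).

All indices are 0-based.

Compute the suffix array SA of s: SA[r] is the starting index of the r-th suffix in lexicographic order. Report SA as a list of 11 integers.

[3, 8, 4, 9, 0, 5, 10, 2, 1, 7, 6]

rank→(start, suffix):
  0 → (3, 'aaaddaab')
  1 → (8, 'aab')
  2 → (4, 'aaddaab')
  3 → (9, 'ab')
  4 → (0, 'accaaaddaab')
  5 → (5, 'addaab')
  6 → (10, 'b')
  7 → (2, 'caaaddaab')
  8 → (1, 'ccaaaddaab')
  9 → (7, 'daab')
  10 → (6, 'ddaab')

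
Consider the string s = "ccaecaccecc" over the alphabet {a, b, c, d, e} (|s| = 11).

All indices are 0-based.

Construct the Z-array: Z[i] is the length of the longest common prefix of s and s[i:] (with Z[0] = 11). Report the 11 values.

[11, 1, 0, 0, 1, 0, 2, 1, 0, 2, 1]

Z[0]=11
i=1: fresh scan; Z[1]=1 scan→box=[1,2)
i=2: fresh scan; Z[2]=0
i=3: fresh scan; Z[3]=0
i=4: fresh scan; Z[4]=1 scan→box=[4,5)
i=5: fresh scan; Z[5]=0
i=6: fresh scan; Z[6]=2 scan→box=[6,8)
i=7: min(r-i=1, Z[1]=1)=1; Z[7]=1
i=8: fresh scan; Z[8]=0
i=9: fresh scan; Z[9]=2 scan→box=[9,11)
i=10: min(r-i=1, Z[1]=1)=1; Z[10]=1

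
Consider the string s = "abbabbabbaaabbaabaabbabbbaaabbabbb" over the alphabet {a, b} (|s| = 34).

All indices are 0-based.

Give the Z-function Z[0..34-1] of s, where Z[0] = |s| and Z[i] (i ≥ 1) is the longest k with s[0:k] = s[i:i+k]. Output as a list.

[34, 0, 0, 7, 0, 0, 4, 0, 0, 1, 1, 4, 0, 0, 1, 2, 0, 1, 6, 0, 0, 3, 0, 0, 0, 1, 1, 6, 0, 0, 3, 0, 0, 0]

Z[0]=34
i=1: outside box; Z[1]=0
i=2: outside box; Z[2]=0
i=3: outside box; Z[3]=7 scan→box=[3,10)
i=4: min(r-i=6, Z[1]=0)=0; Z[4]=0
i=5: min(r-i=5, Z[2]=0)=0; Z[5]=0
i=6: min(r-i=4, Z[3]=7)=4; Z[6]=4
i=7: min(r-i=3, Z[4]=0)=0; Z[7]=0
i=8: min(r-i=2, Z[5]=0)=0; Z[8]=0
i=9: min(r-i=1, Z[6]=4)=1; Z[9]=1
i=10: outside box; Z[10]=1 scan→box=[10,11)
i=11: outside box; Z[11]=4 scan→box=[11,15)
i=12: min(r-i=3, Z[1]=0)=0; Z[12]=0
i=13: min(r-i=2, Z[2]=0)=0; Z[13]=0
i=14: min(r-i=1, Z[3]=7)=1; Z[14]=1
i=15: outside box; Z[15]=2 scan→box=[15,17)
i=16: min(r-i=1, Z[1]=0)=0; Z[16]=0
i=17: outside box; Z[17]=1 scan→box=[17,18)
i=18: outside box; Z[18]=6 scan→box=[18,24)
i=19: min(r-i=5, Z[1]=0)=0; Z[19]=0
i=20: min(r-i=4, Z[2]=0)=0; Z[20]=0
i=21: min(r-i=3, Z[3]=7)=3; Z[21]=3
i=22: min(r-i=2, Z[4]=0)=0; Z[22]=0
i=23: min(r-i=1, Z[5]=0)=0; Z[23]=0
i=24: outside box; Z[24]=0
i=25: outside box; Z[25]=1 scan→box=[25,26)
i=26: outside box; Z[26]=1 scan→box=[26,27)
i=27: outside box; Z[27]=6 scan→box=[27,33)
i=28: min(r-i=5, Z[1]=0)=0; Z[28]=0
i=29: min(r-i=4, Z[2]=0)=0; Z[29]=0
i=30: min(r-i=3, Z[3]=7)=3; Z[30]=3
i=31: min(r-i=2, Z[4]=0)=0; Z[31]=0
i=32: min(r-i=1, Z[5]=0)=0; Z[32]=0
i=33: outside box; Z[33]=0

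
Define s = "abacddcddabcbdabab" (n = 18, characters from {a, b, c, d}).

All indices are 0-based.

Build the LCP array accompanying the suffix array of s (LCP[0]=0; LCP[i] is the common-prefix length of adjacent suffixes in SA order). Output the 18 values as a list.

rank | idx | suffix
   0 |  16 | ab
   1 |  14 | abab
   2 |   0 | abacddcddabcbdabab
   3 |   9 | abcbdabab
   4 |   2 | acddcddabcbdabab
   5 |  17 | b
   6 |  15 | bab
   7 |   1 | bacddcddabcbdabab
   8 |  10 | bcbdabab
   9 |  12 | bdabab
  10 |  11 | cbdabab
  11 |   6 | cddabcbdabab
  12 |   3 | cddcddabcbdabab
  13 |  13 | dabab
  14 |   8 | dabcbdabab
  15 |   5 | dcddabcbdabab
  16 |   7 | ddabcbdabab
  17 |   4 | ddcddabcbdabab

SA = [16, 14, 0, 9, 2, 17, 15, 1, 10, 12, 11, 6, 3, 13, 8, 5, 7, 4]
[i] adj suffixes → lcp
  [1] 16/14 → 2 ('ab')
  [2] 14/0 → 3 ('aba')
  [3] 0/9 → 2 ('ab')
  [4] 9/2 → 1 ('a')
  [5] 2/17 → 0 ('')
  [6] 17/15 → 1 ('b')
  [7] 15/1 → 2 ('ba')
  [8] 1/10 → 1 ('b')
  [9] 10/12 → 1 ('b')
  [10] 12/11 → 0 ('')
  [11] 11/6 → 1 ('c')
  [12] 6/3 → 3 ('cdd')
  [13] 3/13 → 0 ('')
  [14] 13/8 → 3 ('dab')
  [15] 8/5 → 1 ('d')
  [16] 5/7 → 1 ('d')
  [17] 7/4 → 2 ('dd')

[0, 2, 3, 2, 1, 0, 1, 2, 1, 1, 0, 1, 3, 0, 3, 1, 1, 2]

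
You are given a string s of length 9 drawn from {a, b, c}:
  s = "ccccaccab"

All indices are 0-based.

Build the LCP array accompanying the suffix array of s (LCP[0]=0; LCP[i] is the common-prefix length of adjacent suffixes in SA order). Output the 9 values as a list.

rank | idx | suffix
   0 |   7 | ab
   1 |   4 | accab
   2 |   8 | b
   3 |   6 | cab
   4 |   3 | caccab
   5 |   5 | ccab
   6 |   2 | ccaccab
   7 |   1 | cccaccab
   8 |   0 | ccccaccab

SA = [7, 4, 8, 6, 3, 5, 2, 1, 0]
i: (SA[i-1],SA[i]) lcp shared
  1: (7,4) 1 'a'
  2: (4,8) 0 ''
  3: (8,6) 0 ''
  4: (6,3) 2 'ca'
  5: (3,5) 1 'c'
  6: (5,2) 3 'cca'
  7: (2,1) 2 'cc'
  8: (1,0) 3 'ccc'

[0, 1, 0, 0, 2, 1, 3, 2, 3]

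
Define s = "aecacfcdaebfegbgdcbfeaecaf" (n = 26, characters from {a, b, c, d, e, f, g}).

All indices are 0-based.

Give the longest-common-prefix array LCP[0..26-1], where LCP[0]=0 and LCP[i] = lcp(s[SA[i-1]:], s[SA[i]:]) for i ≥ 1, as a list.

sorted suffixes:
  #0 SA[0]=3  'acfcdaebfegbgdcbfeaecaf'
  #1 SA[1]=8  'aebfegbgdcbfeaecaf'
  #2 SA[2]=0  'aecacfcdaebfegbgdcbfeaecaf'
  #3 SA[3]=21  'aecaf'
  #4 SA[4]=24  'af'
  #5 SA[5]=18  'bfeaecaf'
  #6 SA[6]=10  'bfegbgdcbfeaecaf'
  #7 SA[7]=14  'bgdcbfeaecaf'
  #8 SA[8]=2  'cacfcdaebfegbgdcbfeaecaf'
  #9 SA[9]=23  'caf'
  #10 SA[10]=17  'cbfeaecaf'
  #11 SA[11]=6  'cdaebfegbgdcbfeaecaf'
  #12 SA[12]=4  'cfcdaebfegbgdcbfeaecaf'
  #13 SA[13]=7  'daebfegbgdcbfeaecaf'
  #14 SA[14]=16  'dcbfeaecaf'
  #15 SA[15]=20  'eaecaf'
  #16 SA[16]=9  'ebfegbgdcbfeaecaf'
  #17 SA[17]=1  'ecacfcdaebfegbgdcbfeaecaf'
  #18 SA[18]=22  'ecaf'
  #19 SA[19]=12  'egbgdcbfeaecaf'
  #20 SA[20]=25  'f'
  #21 SA[21]=5  'fcdaebfegbgdcbfeaecaf'
  #22 SA[22]=19  'feaecaf'
  #23 SA[23]=11  'fegbgdcbfeaecaf'
  #24 SA[24]=13  'gbgdcbfeaecaf'
  #25 SA[25]=15  'gdcbfeaecaf'

SA = [3, 8, 0, 21, 24, 18, 10, 14, 2, 23, 17, 6, 4, 7, 16, 20, 9, 1, 22, 12, 25, 5, 19, 11, 13, 15]
i: (SA[i-1],SA[i]) lcp shared
  1: (3,8) 1 'a'
  2: (8,0) 2 'ae'
  3: (0,21) 4 'aeca'
  4: (21,24) 1 'a'
  5: (24,18) 0 ''
  6: (18,10) 3 'bfe'
  7: (10,14) 1 'b'
  8: (14,2) 0 ''
  9: (2,23) 2 'ca'
  10: (23,17) 1 'c'
  11: (17,6) 1 'c'
  12: (6,4) 1 'c'
  13: (4,7) 0 ''
  14: (7,16) 1 'd'
  15: (16,20) 0 ''
  16: (20,9) 1 'e'
  17: (9,1) 1 'e'
  18: (1,22) 3 'eca'
  19: (22,12) 1 'e'
  20: (12,25) 0 ''
  21: (25,5) 1 'f'
  22: (5,19) 1 'f'
  23: (19,11) 2 'fe'
  24: (11,13) 0 ''
  25: (13,15) 1 'g'

[0, 1, 2, 4, 1, 0, 3, 1, 0, 2, 1, 1, 1, 0, 1, 0, 1, 1, 3, 1, 0, 1, 1, 2, 0, 1]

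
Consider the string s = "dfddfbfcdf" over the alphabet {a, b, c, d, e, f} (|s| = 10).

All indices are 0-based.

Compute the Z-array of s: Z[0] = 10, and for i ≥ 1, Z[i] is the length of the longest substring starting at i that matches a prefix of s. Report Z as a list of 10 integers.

Z[0]=10
i=1: fresh scan; Z[1]=0
i=2: fresh scan; Z[2]=1 extend→box=[2,3)
i=3: fresh scan; Z[3]=2 extend→box=[3,5)
i=4: min(r-i=1, Z[1]=0)=0; Z[4]=0
i=5: fresh scan; Z[5]=0
i=6: fresh scan; Z[6]=0
i=7: fresh scan; Z[7]=0
i=8: fresh scan; Z[8]=2 extend→box=[8,10)
i=9: min(r-i=1, Z[1]=0)=0; Z[9]=0

[10, 0, 1, 2, 0, 0, 0, 0, 2, 0]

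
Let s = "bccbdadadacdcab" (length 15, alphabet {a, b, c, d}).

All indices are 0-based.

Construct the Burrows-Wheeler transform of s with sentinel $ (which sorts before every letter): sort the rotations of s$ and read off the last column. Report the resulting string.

bcddda$cdcbaaabc

rank  rotation          last
    0  $bccbdadadacdcab  b
    1  ab$bccbdadadacdc  c
    2  acdcab$bccbdadad  d
    3  adacdcab$bccbdad  d
    4  adadacdcab$bccbd  d
    5  b$bccbdadadacdca  a
    6  bccbdadadacdcab$  $
    7  bdadadacdcab$bcc  c
    8  cab$bccbdadadacd  d
    9  cbdadadacdcab$bc  c
   10  ccbdadadacdcab$b  b
   11  cdcab$bccbdadada  a
   12  dacdcab$bccbdada  a
   13  dadacdcab$bccbda  a
   14  dadadacdcab$bccb  b
   15  dcab$bccbdadadac  c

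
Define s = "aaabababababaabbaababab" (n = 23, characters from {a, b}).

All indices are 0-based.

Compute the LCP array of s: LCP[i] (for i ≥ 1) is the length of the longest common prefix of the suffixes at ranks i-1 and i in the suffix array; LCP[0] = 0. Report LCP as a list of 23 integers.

[0, 2, 7, 3, 1, 2, 3, 4, 5, 6, 7, 9, 2, 0, 1, 4, 2, 3, 4, 5, 6, 8, 1]

sorted suffixes:
  #0 SA[0]=0  'aaabababababaabbaababab'
  #1 SA[1]=16  'aababab'
  #2 SA[2]=1  'aabababababaabbaababab'
  #3 SA[3]=12  'aabbaababab'
  #4 SA[4]=21  'ab'
  #5 SA[5]=10  'abaabbaababab'
  #6 SA[6]=19  'abab'
  #7 SA[7]=8  'ababaabbaababab'
  #8 SA[8]=17  'ababab'
  #9 SA[9]=6  'abababaabbaababab'
  #10 SA[10]=4  'ababababaabbaababab'
  #11 SA[11]=2  'abababababaabbaababab'
  #12 SA[12]=13  'abbaababab'
  #13 SA[13]=22  'b'
  #14 SA[14]=15  'baababab'
  #15 SA[15]=11  'baabbaababab'
  #16 SA[16]=20  'bab'
  #17 SA[17]=9  'babaabbaababab'
  #18 SA[18]=18  'babab'
  #19 SA[19]=7  'bababaabbaababab'
  #20 SA[20]=5  'babababaabbaababab'
  #21 SA[21]=3  'bababababaabbaababab'
  #22 SA[22]=14  'bbaababab'

SA = [0, 16, 1, 12, 21, 10, 19, 8, 17, 6, 4, 2, 13, 22, 15, 11, 20, 9, 18, 7, 5, 3, 14]
[i] adj suffixes → lcp
  [1] 0/16 → 2 ('aa')
  [2] 16/1 → 7 ('aababab')
  [3] 1/12 → 3 ('aab')
  [4] 12/21 → 1 ('a')
  [5] 21/10 → 2 ('ab')
  [6] 10/19 → 3 ('aba')
  [7] 19/8 → 4 ('abab')
  [8] 8/17 → 5 ('ababa')
  [9] 17/6 → 6 ('ababab')
  [10] 6/4 → 7 ('abababa')
  [11] 4/2 → 9 ('ababababa')
  [12] 2/13 → 2 ('ab')
  [13] 13/22 → 0 ('')
  [14] 22/15 → 1 ('b')
  [15] 15/11 → 4 ('baab')
  [16] 11/20 → 2 ('ba')
  [17] 20/9 → 3 ('bab')
  [18] 9/18 → 4 ('baba')
  [19] 18/7 → 5 ('babab')
  [20] 7/5 → 6 ('bababa')
  [21] 5/3 → 8 ('babababa')
  [22] 3/14 → 1 ('b')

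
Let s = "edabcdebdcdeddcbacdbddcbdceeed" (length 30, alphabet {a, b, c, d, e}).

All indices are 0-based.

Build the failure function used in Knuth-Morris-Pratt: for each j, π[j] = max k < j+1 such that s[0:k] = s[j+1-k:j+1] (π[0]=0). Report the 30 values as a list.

π[0] = 0
j=1 s[j]='d': π[1]=0 (border '')
j=2 s[j]='a': π[2]=0 (border '')
j=3 s[j]='b': π[3]=0 (border '')
j=4 s[j]='c': π[4]=0 (border '')
j=5 s[j]='d': π[5]=0 (border '')
j=6 s[j]='e': π[6]=1 (border 'e')
j=7 s[j]='b': k: 1→0; π[7]=0 (border '')
j=8 s[j]='d': π[8]=0 (border '')
j=9 s[j]='c': π[9]=0 (border '')
j=10 s[j]='d': π[10]=0 (border '')
j=11 s[j]='e': π[11]=1 (border 'e')
j=12 s[j]='d': π[12]=2 (border 'ed')
j=13 s[j]='d': k: 2→0; π[13]=0 (border '')
j=14 s[j]='c': π[14]=0 (border '')
j=15 s[j]='b': π[15]=0 (border '')
j=16 s[j]='a': π[16]=0 (border '')
j=17 s[j]='c': π[17]=0 (border '')
j=18 s[j]='d': π[18]=0 (border '')
j=19 s[j]='b': π[19]=0 (border '')
j=20 s[j]='d': π[20]=0 (border '')
j=21 s[j]='d': π[21]=0 (border '')
j=22 s[j]='c': π[22]=0 (border '')
j=23 s[j]='b': π[23]=0 (border '')
j=24 s[j]='d': π[24]=0 (border '')
j=25 s[j]='c': π[25]=0 (border '')
j=26 s[j]='e': π[26]=1 (border 'e')
j=27 s[j]='e': k: 1→0; π[27]=1 (border 'e')
j=28 s[j]='e': k: 1→0; π[28]=1 (border 'e')
j=29 s[j]='d': π[29]=2 (border 'ed')

[0, 0, 0, 0, 0, 0, 1, 0, 0, 0, 0, 1, 2, 0, 0, 0, 0, 0, 0, 0, 0, 0, 0, 0, 0, 0, 1, 1, 1, 2]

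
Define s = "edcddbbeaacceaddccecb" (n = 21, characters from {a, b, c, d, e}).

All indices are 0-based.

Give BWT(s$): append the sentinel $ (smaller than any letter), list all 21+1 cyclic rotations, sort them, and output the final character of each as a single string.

beaecdbeaddccddecabcc$

rank  rotation                last
    0  $edcddbbeaacceaddccecb  b
    1  aacceaddccecb$edcddbbe  e
    2  acceaddccecb$edcddbbea  a
    3  addccecb$edcddbbeaacce  e
    4  b$edcddbbeaacceaddccec  c
    5  bbeaacceaddccecb$edcdd  d
    6  beaacceaddccecb$edcddb  b
    7  cb$edcddbbeaacceaddcce  e
    8  cceaddccecb$edcddbbeaa  a
    9  ccecb$edcddbbeaacceadd  d
   10  cddbbeaacceaddccecb$ed  d
   11  ceaddccecb$edcddbbeaac  c
   12  cecb$edcddbbeaacceaddc  c
   13  dbbeaacceaddccecb$edcd  d
   14  dccecb$edcddbbeaaccead  d
   15  dcddbbeaacceaddccecb$e  e
   16  ddbbeaacceaddccecb$edc  c
   17  ddccecb$edcddbbeaaccea  a
   18  eaacceaddccecb$edcddbb  b
   19  eaddccecb$edcddbbeaacc  c
   20  ecb$edcddbbeaacceaddcc  c
   21  edcddbbeaacceaddccecb$  $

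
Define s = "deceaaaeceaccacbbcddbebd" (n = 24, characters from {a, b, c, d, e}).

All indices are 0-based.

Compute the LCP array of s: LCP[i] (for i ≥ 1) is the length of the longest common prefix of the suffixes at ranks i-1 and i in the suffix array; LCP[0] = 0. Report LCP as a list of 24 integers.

[0, 2, 1, 2, 1, 0, 1, 1, 1, 0, 1, 1, 1, 1, 3, 0, 1, 1, 1, 0, 2, 1, 1, 4]

sorted suffixes:
  #0 SA[0]=4  'aaaeceaccacbbcddbebd'
  #1 SA[1]=5  'aaeceaccacbbcddbebd'
  #2 SA[2]=13  'acbbcddbebd'
  #3 SA[3]=10  'accacbbcddbebd'
  #4 SA[4]=6  'aeceaccacbbcddbebd'
  #5 SA[5]=15  'bbcddbebd'
  #6 SA[6]=16  'bcddbebd'
  #7 SA[7]=22  'bd'
  #8 SA[8]=20  'bebd'
  #9 SA[9]=12  'cacbbcddbebd'
  #10 SA[10]=14  'cbbcddbebd'
  #11 SA[11]=11  'ccacbbcddbebd'
  #12 SA[12]=17  'cddbebd'
  #13 SA[13]=2  'ceaaaeceaccacbbcddbebd'
  #14 SA[14]=8  'ceaccacbbcddbebd'
  #15 SA[15]=23  'd'
  #16 SA[16]=19  'dbebd'
  #17 SA[17]=18  'ddbebd'
  #18 SA[18]=0  'deceaaaeceaccacbbcddbebd'
  #19 SA[19]=3  'eaaaeceaccacbbcddbebd'
  #20 SA[20]=9  'eaccacbbcddbebd'
  #21 SA[21]=21  'ebd'
  #22 SA[22]=1  'eceaaaeceaccacbbcddbebd'
  #23 SA[23]=7  'eceaccacbbcddbebd'

SA = [4, 5, 13, 10, 6, 15, 16, 22, 20, 12, 14, 11, 17, 2, 8, 23, 19, 18, 0, 3, 9, 21, 1, 7]
i: (SA[i-1],SA[i]) lcp shared
  1: (4,5) 2 'aa'
  2: (5,13) 1 'a'
  3: (13,10) 2 'ac'
  4: (10,6) 1 'a'
  5: (6,15) 0 ''
  6: (15,16) 1 'b'
  7: (16,22) 1 'b'
  8: (22,20) 1 'b'
  9: (20,12) 0 ''
  10: (12,14) 1 'c'
  11: (14,11) 1 'c'
  12: (11,17) 1 'c'
  13: (17,2) 1 'c'
  14: (2,8) 3 'cea'
  15: (8,23) 0 ''
  16: (23,19) 1 'd'
  17: (19,18) 1 'd'
  18: (18,0) 1 'd'
  19: (0,3) 0 ''
  20: (3,9) 2 'ea'
  21: (9,21) 1 'e'
  22: (21,1) 1 'e'
  23: (1,7) 4 'ecea'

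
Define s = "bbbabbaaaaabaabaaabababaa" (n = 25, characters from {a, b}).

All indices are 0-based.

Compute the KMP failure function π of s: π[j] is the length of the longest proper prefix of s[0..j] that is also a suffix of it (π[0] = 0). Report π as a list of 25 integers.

[0, 1, 2, 0, 1, 2, 0, 0, 0, 0, 0, 1, 0, 0, 1, 0, 0, 0, 1, 0, 1, 0, 1, 0, 0]

π[0] = 0
j=1 s[j]='b': π[1]=1 (border 'b')
j=2 s[j]='b': π[2]=2 (border 'bb')
j=3 s[j]='a': k: 2→1→0; π[3]=0 (border '')
j=4 s[j]='b': π[4]=1 (border 'b')
j=5 s[j]='b': π[5]=2 (border 'bb')
j=6 s[j]='a': k: 2→1→0; π[6]=0 (border '')
j=7 s[j]='a': π[7]=0 (border '')
j=8 s[j]='a': π[8]=0 (border '')
j=9 s[j]='a': π[9]=0 (border '')
j=10 s[j]='a': π[10]=0 (border '')
j=11 s[j]='b': π[11]=1 (border 'b')
j=12 s[j]='a': k: 1→0; π[12]=0 (border '')
j=13 s[j]='a': π[13]=0 (border '')
j=14 s[j]='b': π[14]=1 (border 'b')
j=15 s[j]='a': k: 1→0; π[15]=0 (border '')
j=16 s[j]='a': π[16]=0 (border '')
j=17 s[j]='a': π[17]=0 (border '')
j=18 s[j]='b': π[18]=1 (border 'b')
j=19 s[j]='a': k: 1→0; π[19]=0 (border '')
j=20 s[j]='b': π[20]=1 (border 'b')
j=21 s[j]='a': k: 1→0; π[21]=0 (border '')
j=22 s[j]='b': π[22]=1 (border 'b')
j=23 s[j]='a': k: 1→0; π[23]=0 (border '')
j=24 s[j]='a': π[24]=0 (border '')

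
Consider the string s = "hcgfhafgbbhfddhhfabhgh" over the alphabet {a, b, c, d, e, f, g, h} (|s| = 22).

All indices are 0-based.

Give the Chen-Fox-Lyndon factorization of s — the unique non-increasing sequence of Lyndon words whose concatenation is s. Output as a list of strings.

["h", "cgfh", "afgbbhfddhhf", "abhgh"]

emit factor 1: 'h' (i=0, period=1)
emit factor 2: 'cgfh' (i=1, period=4)
emit factor 3: 'afgbbhfddhhf' (i=5, period=12)
emit factor 4: 'abhgh' (i=17, period=5)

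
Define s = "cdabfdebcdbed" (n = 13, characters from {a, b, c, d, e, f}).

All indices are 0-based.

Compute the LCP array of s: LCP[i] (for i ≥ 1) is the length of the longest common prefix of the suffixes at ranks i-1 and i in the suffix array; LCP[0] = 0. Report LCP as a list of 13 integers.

rank | idx | suffix
   0 |   2 | abfdebcdbed
   1 |   7 | bcdbed
   2 |  10 | bed
   3 |   3 | bfdebcdbed
   4 |   0 | cdabfdebcdbed
   5 |   8 | cdbed
   6 |  12 | d
   7 |   1 | dabfdebcdbed
   8 |   9 | dbed
   9 |   5 | debcdbed
  10 |   6 | ebcdbed
  11 |  11 | ed
  12 |   4 | fdebcdbed

SA = [2, 7, 10, 3, 0, 8, 12, 1, 9, 5, 6, 11, 4]
[i] adj suffixes → lcp
  [1] 2/7 → 0 ('')
  [2] 7/10 → 1 ('b')
  [3] 10/3 → 1 ('b')
  [4] 3/0 → 0 ('')
  [5] 0/8 → 2 ('cd')
  [6] 8/12 → 0 ('')
  [7] 12/1 → 1 ('d')
  [8] 1/9 → 1 ('d')
  [9] 9/5 → 1 ('d')
  [10] 5/6 → 0 ('')
  [11] 6/11 → 1 ('e')
  [12] 11/4 → 0 ('')

[0, 0, 1, 1, 0, 2, 0, 1, 1, 1, 0, 1, 0]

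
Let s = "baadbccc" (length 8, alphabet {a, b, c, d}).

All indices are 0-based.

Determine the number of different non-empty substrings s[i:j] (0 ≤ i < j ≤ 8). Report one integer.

31

sorted suffixes:
  #0 SA[0]=1  'aadbccc'
  #1 SA[1]=2  'adbccc'
  #2 SA[2]=0  'baadbccc'
  #3 SA[3]=4  'bccc'
  #4 SA[4]=7  'c'
  #5 SA[5]=6  'cc'
  #6 SA[6]=5  'ccc'
  #7 SA[7]=3  'dbccc'

SA = [1, 2, 0, 4, 7, 6, 5, 3]
rank  pair      lcp
   1  s[1:],s[2:]  1  'a'
   2  s[2:],s[0:]  0  ''
   3  s[0:],s[4:]  1  'b'
   4  s[4:],s[7:]  0  ''
   5  s[7:],s[6:]  1  'c'
   6  s[6:],s[5:]  2  'cc'
   7  s[5:],s[3:]  0  ''

n(n+1)/2 = 8·9/2 = 36
Σ LCP = 0 + 1 + 0 + 1 + 0 + 1 + 2 + 0 = 5
distinct = 36 − 5 = 31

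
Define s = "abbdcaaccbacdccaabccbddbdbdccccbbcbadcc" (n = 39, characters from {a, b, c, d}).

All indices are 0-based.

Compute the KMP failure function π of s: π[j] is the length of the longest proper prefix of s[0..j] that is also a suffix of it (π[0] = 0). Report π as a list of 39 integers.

[0, 0, 0, 0, 0, 1, 1, 0, 0, 0, 1, 0, 0, 0, 0, 1, 1, 2, 0, 0, 0, 0, 0, 0, 0, 0, 0, 0, 0, 0, 0, 0, 0, 0, 0, 1, 0, 0, 0]

π[0] = 0
j=1 s[j]='b': π[1]=0 (border '')
j=2 s[j]='b': π[2]=0 (border '')
j=3 s[j]='d': π[3]=0 (border '')
j=4 s[j]='c': π[4]=0 (border '')
j=5 s[j]='a': π[5]=1 (border 'a')
j=6 s[j]='a': k: 1→0; π[6]=1 (border 'a')
j=7 s[j]='c': k: 1→0; π[7]=0 (border '')
j=8 s[j]='c': π[8]=0 (border '')
j=9 s[j]='b': π[9]=0 (border '')
j=10 s[j]='a': π[10]=1 (border 'a')
j=11 s[j]='c': k: 1→0; π[11]=0 (border '')
j=12 s[j]='d': π[12]=0 (border '')
j=13 s[j]='c': π[13]=0 (border '')
j=14 s[j]='c': π[14]=0 (border '')
j=15 s[j]='a': π[15]=1 (border 'a')
j=16 s[j]='a': k: 1→0; π[16]=1 (border 'a')
j=17 s[j]='b': π[17]=2 (border 'ab')
j=18 s[j]='c': k: 2→0; π[18]=0 (border '')
j=19 s[j]='c': π[19]=0 (border '')
j=20 s[j]='b': π[20]=0 (border '')
j=21 s[j]='d': π[21]=0 (border '')
j=22 s[j]='d': π[22]=0 (border '')
j=23 s[j]='b': π[23]=0 (border '')
j=24 s[j]='d': π[24]=0 (border '')
j=25 s[j]='b': π[25]=0 (border '')
j=26 s[j]='d': π[26]=0 (border '')
j=27 s[j]='c': π[27]=0 (border '')
j=28 s[j]='c': π[28]=0 (border '')
j=29 s[j]='c': π[29]=0 (border '')
j=30 s[j]='c': π[30]=0 (border '')
j=31 s[j]='b': π[31]=0 (border '')
j=32 s[j]='b': π[32]=0 (border '')
j=33 s[j]='c': π[33]=0 (border '')
j=34 s[j]='b': π[34]=0 (border '')
j=35 s[j]='a': π[35]=1 (border 'a')
j=36 s[j]='d': k: 1→0; π[36]=0 (border '')
j=37 s[j]='c': π[37]=0 (border '')
j=38 s[j]='c': π[38]=0 (border '')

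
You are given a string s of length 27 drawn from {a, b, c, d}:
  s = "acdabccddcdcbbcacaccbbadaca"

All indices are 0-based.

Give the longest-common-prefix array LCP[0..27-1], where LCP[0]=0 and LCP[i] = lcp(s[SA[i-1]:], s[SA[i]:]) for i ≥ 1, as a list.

[0, 1, 1, 3, 2, 2, 1, 0, 1, 2, 1, 2, 0, 2, 3, 1, 3, 1, 2, 1, 2, 2, 0, 2, 1, 2, 1]

rank→(start, suffix):
  0 → (26, 'a')
  1 → (3, 'abccddcdcbbcacaccbbadaca')
  2 → (24, 'aca')
  3 → (15, 'acaccbbadaca')
  4 → (17, 'accbbadaca')
  5 → (0, 'acdabccddcdcbbcacaccbbadaca')
  6 → (22, 'adaca')
  7 → (21, 'badaca')
  8 → (20, 'bbadaca')
  9 → (12, 'bbcacaccbbadaca')
  10 → (13, 'bcacaccbbadaca')
  11 → (4, 'bccddcdcbbcacaccbbadaca')
  12 → (25, 'ca')
  13 → (14, 'cacaccbbadaca')
  14 → (16, 'caccbbadaca')
  15 → (19, 'cbbadaca')
  16 → (11, 'cbbcacaccbbadaca')
  17 → (18, 'ccbbadaca')
  18 → (5, 'ccddcdcbbcacaccbbadaca')
  19 → (1, 'cdabccddcdcbbcacaccbbadaca')
  20 → (9, 'cdcbbcacaccbbadaca')
  21 → (6, 'cddcdcbbcacaccbbadaca')
  22 → (2, 'dabccddcdcbbcacaccbbadaca')
  23 → (23, 'daca')
  24 → (10, 'dcbbcacaccbbadaca')
  25 → (8, 'dcdcbbcacaccbbadaca')
  26 → (7, 'ddcdcbbcacaccbbadaca')

SA = [26, 3, 24, 15, 17, 0, 22, 21, 20, 12, 13, 4, 25, 14, 16, 19, 11, 18, 5, 1, 9, 6, 2, 23, 10, 8, 7]
i: (SA[i-1],SA[i]) lcp shared
  1: (26,3) 1 'a'
  2: (3,24) 1 'a'
  3: (24,15) 3 'aca'
  4: (15,17) 2 'ac'
  5: (17,0) 2 'ac'
  6: (0,22) 1 'a'
  7: (22,21) 0 ''
  8: (21,20) 1 'b'
  9: (20,12) 2 'bb'
  10: (12,13) 1 'b'
  11: (13,4) 2 'bc'
  12: (4,25) 0 ''
  13: (25,14) 2 'ca'
  14: (14,16) 3 'cac'
  15: (16,19) 1 'c'
  16: (19,11) 3 'cbb'
  17: (11,18) 1 'c'
  18: (18,5) 2 'cc'
  19: (5,1) 1 'c'
  20: (1,9) 2 'cd'
  21: (9,6) 2 'cd'
  22: (6,2) 0 ''
  23: (2,23) 2 'da'
  24: (23,10) 1 'd'
  25: (10,8) 2 'dc'
  26: (8,7) 1 'd'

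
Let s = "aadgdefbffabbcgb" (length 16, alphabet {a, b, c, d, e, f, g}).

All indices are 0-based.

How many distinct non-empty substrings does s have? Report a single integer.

sorted suffixes:
  #0 SA[0]=0  'aadgdefbffabbcgb'
  #1 SA[1]=10  'abbcgb'
  #2 SA[2]=1  'adgdefbffabbcgb'
  #3 SA[3]=15  'b'
  #4 SA[4]=11  'bbcgb'
  #5 SA[5]=12  'bcgb'
  #6 SA[6]=7  'bffabbcgb'
  #7 SA[7]=13  'cgb'
  #8 SA[8]=4  'defbffabbcgb'
  #9 SA[9]=2  'dgdefbffabbcgb'
  #10 SA[10]=5  'efbffabbcgb'
  #11 SA[11]=9  'fabbcgb'
  #12 SA[12]=6  'fbffabbcgb'
  #13 SA[13]=8  'ffabbcgb'
  #14 SA[14]=14  'gb'
  #15 SA[15]=3  'gdefbffabbcgb'

SA = [0, 10, 1, 15, 11, 12, 7, 13, 4, 2, 5, 9, 6, 8, 14, 3]
[i] adj suffixes → lcp
  [1] 0/10 → 1 ('a')
  [2] 10/1 → 1 ('a')
  [3] 1/15 → 0 ('')
  [4] 15/11 → 1 ('b')
  [5] 11/12 → 1 ('b')
  [6] 12/7 → 1 ('b')
  [7] 7/13 → 0 ('')
  [8] 13/4 → 0 ('')
  [9] 4/2 → 1 ('d')
  [10] 2/5 → 0 ('')
  [11] 5/9 → 0 ('')
  [12] 9/6 → 1 ('f')
  [13] 6/8 → 1 ('f')
  [14] 8/14 → 0 ('')
  [15] 14/3 → 1 ('g')

n(n+1)/2 = 16·17/2 = 136
Σ LCP = 0 + 1 + 1 + 0 + 1 + 1 + 1 + 0 + 0 + 1 + 0 + 0 + 1 + 1 + 0 + 1 = 9
distinct = 136 − 9 = 127

127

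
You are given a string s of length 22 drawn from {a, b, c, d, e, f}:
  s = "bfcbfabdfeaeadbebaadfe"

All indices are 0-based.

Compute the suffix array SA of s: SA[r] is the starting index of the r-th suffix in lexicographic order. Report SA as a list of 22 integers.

[17, 5, 12, 18, 10, 16, 6, 14, 3, 0, 2, 13, 19, 7, 21, 11, 9, 15, 4, 1, 20, 8]

sorted suffixes:
  #0 SA[0]=17  'aadfe'
  #1 SA[1]=5  'abdfeaeadbebaadfe'
  #2 SA[2]=12  'adbebaadfe'
  #3 SA[3]=18  'adfe'
  #4 SA[4]=10  'aeadbebaadfe'
  #5 SA[5]=16  'baadfe'
  #6 SA[6]=6  'bdfeaeadbebaadfe'
  #7 SA[7]=14  'bebaadfe'
  #8 SA[8]=3  'bfabdfeaeadbebaadfe'
  #9 SA[9]=0  'bfcbfabdfeaeadbebaadfe'
  #10 SA[10]=2  'cbfabdfeaeadbebaadfe'
  #11 SA[11]=13  'dbebaadfe'
  #12 SA[12]=19  'dfe'
  #13 SA[13]=7  'dfeaeadbebaadfe'
  #14 SA[14]=21  'e'
  #15 SA[15]=11  'eadbebaadfe'
  #16 SA[16]=9  'eaeadbebaadfe'
  #17 SA[17]=15  'ebaadfe'
  #18 SA[18]=4  'fabdfeaeadbebaadfe'
  #19 SA[19]=1  'fcbfabdfeaeadbebaadfe'
  #20 SA[20]=20  'fe'
  #21 SA[21]=8  'feaeadbebaadfe'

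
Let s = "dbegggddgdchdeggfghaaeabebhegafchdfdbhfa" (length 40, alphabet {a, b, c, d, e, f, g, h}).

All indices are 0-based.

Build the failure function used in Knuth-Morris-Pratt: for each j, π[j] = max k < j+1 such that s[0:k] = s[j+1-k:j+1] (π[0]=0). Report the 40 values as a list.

π[0] = 0
j=1 s[j]='b': π[1]=0 (border '')
j=2 s[j]='e': π[2]=0 (border '')
j=3 s[j]='g': π[3]=0 (border '')
j=4 s[j]='g': π[4]=0 (border '')
j=5 s[j]='g': π[5]=0 (border '')
j=6 s[j]='d': π[6]=1 (border 'd')
j=7 s[j]='d': k: 1→0; π[7]=1 (border 'd')
j=8 s[j]='g': k: 1→0; π[8]=0 (border '')
j=9 s[j]='d': π[9]=1 (border 'd')
j=10 s[j]='c': k: 1→0; π[10]=0 (border '')
j=11 s[j]='h': π[11]=0 (border '')
j=12 s[j]='d': π[12]=1 (border 'd')
j=13 s[j]='e': k: 1→0; π[13]=0 (border '')
j=14 s[j]='g': π[14]=0 (border '')
j=15 s[j]='g': π[15]=0 (border '')
j=16 s[j]='f': π[16]=0 (border '')
j=17 s[j]='g': π[17]=0 (border '')
j=18 s[j]='h': π[18]=0 (border '')
j=19 s[j]='a': π[19]=0 (border '')
j=20 s[j]='a': π[20]=0 (border '')
j=21 s[j]='e': π[21]=0 (border '')
j=22 s[j]='a': π[22]=0 (border '')
j=23 s[j]='b': π[23]=0 (border '')
j=24 s[j]='e': π[24]=0 (border '')
j=25 s[j]='b': π[25]=0 (border '')
j=26 s[j]='h': π[26]=0 (border '')
j=27 s[j]='e': π[27]=0 (border '')
j=28 s[j]='g': π[28]=0 (border '')
j=29 s[j]='a': π[29]=0 (border '')
j=30 s[j]='f': π[30]=0 (border '')
j=31 s[j]='c': π[31]=0 (border '')
j=32 s[j]='h': π[32]=0 (border '')
j=33 s[j]='d': π[33]=1 (border 'd')
j=34 s[j]='f': k: 1→0; π[34]=0 (border '')
j=35 s[j]='d': π[35]=1 (border 'd')
j=36 s[j]='b': π[36]=2 (border 'db')
j=37 s[j]='h': k: 2→0; π[37]=0 (border '')
j=38 s[j]='f': π[38]=0 (border '')
j=39 s[j]='a': π[39]=0 (border '')

[0, 0, 0, 0, 0, 0, 1, 1, 0, 1, 0, 0, 1, 0, 0, 0, 0, 0, 0, 0, 0, 0, 0, 0, 0, 0, 0, 0, 0, 0, 0, 0, 0, 1, 0, 1, 2, 0, 0, 0]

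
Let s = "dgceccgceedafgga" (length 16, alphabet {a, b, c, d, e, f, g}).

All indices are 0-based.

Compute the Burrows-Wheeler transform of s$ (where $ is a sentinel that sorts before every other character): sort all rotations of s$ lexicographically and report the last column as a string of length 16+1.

agdeggce$cecagdcf

rank  rotation           last
    0  $dgceccgceedafgga  a
    1  a$dgceccgceedafgg  g
    2  afgga$dgceccgceed  d
    3  ccgceedafgga$dgce  e
    4  ceccgceedafgga$dg  g
    5  ceedafgga$dgceccg  g
    6  cgceedafgga$dgcec  c
    7  dafgga$dgceccgcee  e
    8  dgceccgceedafgga$  $
    9  eccgceedafgga$dgc  c
   10  edafgga$dgceccgce  e
   11  eedafgga$dgceccgc  c
   12  fgga$dgceccgceeda  a
   13  ga$dgceccgceedafg  g
   14  gceccgceedafgga$d  d
   15  gceedafgga$dgcecc  c
   16  gga$dgceccgceedaf  f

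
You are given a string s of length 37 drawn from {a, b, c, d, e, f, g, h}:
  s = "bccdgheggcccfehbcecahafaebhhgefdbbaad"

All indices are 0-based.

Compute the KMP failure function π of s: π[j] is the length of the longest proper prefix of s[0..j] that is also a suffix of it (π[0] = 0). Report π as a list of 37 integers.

[0, 0, 0, 0, 0, 0, 0, 0, 0, 0, 0, 0, 0, 0, 0, 1, 2, 0, 0, 0, 0, 0, 0, 0, 0, 1, 0, 0, 0, 0, 0, 0, 1, 1, 0, 0, 0]

π[0] = 0
j=1 s[j]='c': π[1]=0 (border '')
j=2 s[j]='c': π[2]=0 (border '')
j=3 s[j]='d': π[3]=0 (border '')
j=4 s[j]='g': π[4]=0 (border '')
j=5 s[j]='h': π[5]=0 (border '')
j=6 s[j]='e': π[6]=0 (border '')
j=7 s[j]='g': π[7]=0 (border '')
j=8 s[j]='g': π[8]=0 (border '')
j=9 s[j]='c': π[9]=0 (border '')
j=10 s[j]='c': π[10]=0 (border '')
j=11 s[j]='c': π[11]=0 (border '')
j=12 s[j]='f': π[12]=0 (border '')
j=13 s[j]='e': π[13]=0 (border '')
j=14 s[j]='h': π[14]=0 (border '')
j=15 s[j]='b': π[15]=1 (border 'b')
j=16 s[j]='c': π[16]=2 (border 'bc')
j=17 s[j]='e': k: 2→0; π[17]=0 (border '')
j=18 s[j]='c': π[18]=0 (border '')
j=19 s[j]='a': π[19]=0 (border '')
j=20 s[j]='h': π[20]=0 (border '')
j=21 s[j]='a': π[21]=0 (border '')
j=22 s[j]='f': π[22]=0 (border '')
j=23 s[j]='a': π[23]=0 (border '')
j=24 s[j]='e': π[24]=0 (border '')
j=25 s[j]='b': π[25]=1 (border 'b')
j=26 s[j]='h': k: 1→0; π[26]=0 (border '')
j=27 s[j]='h': π[27]=0 (border '')
j=28 s[j]='g': π[28]=0 (border '')
j=29 s[j]='e': π[29]=0 (border '')
j=30 s[j]='f': π[30]=0 (border '')
j=31 s[j]='d': π[31]=0 (border '')
j=32 s[j]='b': π[32]=1 (border 'b')
j=33 s[j]='b': k: 1→0; π[33]=1 (border 'b')
j=34 s[j]='a': k: 1→0; π[34]=0 (border '')
j=35 s[j]='a': π[35]=0 (border '')
j=36 s[j]='d': π[36]=0 (border '')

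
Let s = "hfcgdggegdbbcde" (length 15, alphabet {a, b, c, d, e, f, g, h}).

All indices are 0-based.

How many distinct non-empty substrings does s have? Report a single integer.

111

rank | idx | suffix
   0 |  10 | bbcde
   1 |  11 | bcde
   2 |  12 | cde
   3 |   2 | cgdggegdbbcde
   4 |   9 | dbbcde
   5 |  13 | de
   6 |   4 | dggegdbbcde
   7 |  14 | e
   8 |   7 | egdbbcde
   9 |   1 | fcgdggegdbbcde
  10 |   8 | gdbbcde
  11 |   3 | gdggegdbbcde
  12 |   6 | gegdbbcde
  13 |   5 | ggegdbbcde
  14 |   0 | hfcgdggegdbbcde

SA = [10, 11, 12, 2, 9, 13, 4, 14, 7, 1, 8, 3, 6, 5, 0]
[i] adj suffixes → lcp
  [1] 10/11 → 1 ('b')
  [2] 11/12 → 0 ('')
  [3] 12/2 → 1 ('c')
  [4] 2/9 → 0 ('')
  [5] 9/13 → 1 ('d')
  [6] 13/4 → 1 ('d')
  [7] 4/14 → 0 ('')
  [8] 14/7 → 1 ('e')
  [9] 7/1 → 0 ('')
  [10] 1/8 → 0 ('')
  [11] 8/3 → 2 ('gd')
  [12] 3/6 → 1 ('g')
  [13] 6/5 → 1 ('g')
  [14] 5/0 → 0 ('')

n(n+1)/2 = 15·16/2 = 120
Σ LCP = 0 + 1 + 0 + 1 + 0 + 1 + 1 + 0 + 1 + 0 + 0 + 2 + 1 + 1 + 0 = 9
distinct = 120 − 9 = 111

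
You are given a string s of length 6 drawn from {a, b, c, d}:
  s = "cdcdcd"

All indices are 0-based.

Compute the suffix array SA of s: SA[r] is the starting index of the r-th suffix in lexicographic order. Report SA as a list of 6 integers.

[4, 2, 0, 5, 3, 1]

rank→(start, suffix):
  0 → (4, 'cd')
  1 → (2, 'cdcd')
  2 → (0, 'cdcdcd')
  3 → (5, 'd')
  4 → (3, 'dcd')
  5 → (1, 'dcdcd')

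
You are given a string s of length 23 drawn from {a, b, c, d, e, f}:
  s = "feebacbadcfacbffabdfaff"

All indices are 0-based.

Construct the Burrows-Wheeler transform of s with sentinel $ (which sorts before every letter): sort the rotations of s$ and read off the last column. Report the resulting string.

rank  rotation                  last
    0  $feebacbadcfacbffabdfaff  f
    1  abdfaff$feebacbadcfacbff  f
    2  acbadcfacbffabdfaff$feeb  b
    3  acbffabdfaff$feebacbadcf  f
    4  adcfacbffabdfaff$feebacb  b
    5  aff$feebacbadcfacbffabdf  f
    6  bacbadcfacbffabdfaff$fee  e
    7  badcfacbffabdfaff$feebac  c
    8  bdfaff$feebacbadcfacbffa  a
    9  bffabdfaff$feebacbadcfac  c
   10  cbadcfacbffabdfaff$feeba  a
   11  cbffabdfaff$feebacbadcfa  a
   12  cfacbffabdfaff$feebacbad  d
   13  dcfacbffabdfaff$feebacba  a
   14  dfaff$feebacbadcfacbffab  b
   15  ebacbadcfacbffabdfaff$fe  e
   16  eebacbadcfacbffabdfaff$f  f
   17  f$feebacbadcfacbffabdfaf  f
   18  fabdfaff$feebacbadcfacbf  f
   19  facbffabdfaff$feebacbadc  c
   20  faff$feebacbadcfacbffabd  d
   21  feebacbadcfacbffabdfaff$  $
   22  ff$feebacbadcfacbffabdfa  a
   23  ffabdfaff$feebacbadcfacb  b

ffbfbfecacaadabefffcd$ab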